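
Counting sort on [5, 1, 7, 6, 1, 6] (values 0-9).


Input: [5, 1, 7, 6, 1, 6]
Counts: [0, 2, 0, 0, 0, 1, 2, 1, 0, 0]

Sorted: [1, 1, 5, 6, 6, 7]


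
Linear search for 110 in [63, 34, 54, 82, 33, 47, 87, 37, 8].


i=0: 63!=110
i=1: 34!=110
i=2: 54!=110
i=3: 82!=110
i=4: 33!=110
i=5: 47!=110
i=6: 87!=110
i=7: 37!=110
i=8: 8!=110

Not found, 9 comps


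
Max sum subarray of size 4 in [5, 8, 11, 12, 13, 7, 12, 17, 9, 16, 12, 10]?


[0:4]: 36
[1:5]: 44
[2:6]: 43
[3:7]: 44
[4:8]: 49
[5:9]: 45
[6:10]: 54
[7:11]: 54
[8:12]: 47

Max: 54 at [6:10]


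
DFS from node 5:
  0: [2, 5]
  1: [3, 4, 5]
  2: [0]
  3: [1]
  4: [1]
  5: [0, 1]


Visit 5, push [1, 0]
Visit 0, push [2]
Visit 2, push []
Visit 1, push [4, 3]
Visit 3, push []
Visit 4, push []

DFS order: [5, 0, 2, 1, 3, 4]


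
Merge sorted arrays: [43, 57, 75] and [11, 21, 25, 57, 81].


Take 11 from B
Take 21 from B
Take 25 from B
Take 43 from A
Take 57 from A
Take 57 from B
Take 75 from A

Merged: [11, 21, 25, 43, 57, 57, 75, 81]


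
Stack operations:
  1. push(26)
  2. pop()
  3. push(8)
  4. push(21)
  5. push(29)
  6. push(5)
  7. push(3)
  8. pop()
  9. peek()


push(26) -> [26]
pop()->26, []
push(8) -> [8]
push(21) -> [8, 21]
push(29) -> [8, 21, 29]
push(5) -> [8, 21, 29, 5]
push(3) -> [8, 21, 29, 5, 3]
pop()->3, [8, 21, 29, 5]
peek()->5

Final stack: [8, 21, 29, 5]


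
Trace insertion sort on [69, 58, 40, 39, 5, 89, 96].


Initial: [69, 58, 40, 39, 5, 89, 96]
Insert 58: [58, 69, 40, 39, 5, 89, 96]
Insert 40: [40, 58, 69, 39, 5, 89, 96]
Insert 39: [39, 40, 58, 69, 5, 89, 96]
Insert 5: [5, 39, 40, 58, 69, 89, 96]
Insert 89: [5, 39, 40, 58, 69, 89, 96]
Insert 96: [5, 39, 40, 58, 69, 89, 96]

Sorted: [5, 39, 40, 58, 69, 89, 96]


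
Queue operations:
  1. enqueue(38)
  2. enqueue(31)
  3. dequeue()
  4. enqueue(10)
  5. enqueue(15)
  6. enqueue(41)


enqueue(38) -> [38]
enqueue(31) -> [38, 31]
dequeue()->38, [31]
enqueue(10) -> [31, 10]
enqueue(15) -> [31, 10, 15]
enqueue(41) -> [31, 10, 15, 41]

Final queue: [31, 10, 15, 41]


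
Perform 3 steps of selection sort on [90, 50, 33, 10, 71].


Initial: [90, 50, 33, 10, 71]
Step 1: min=10 at 3
  Swap: [10, 50, 33, 90, 71]
Step 2: min=33 at 2
  Swap: [10, 33, 50, 90, 71]
Step 3: min=50 at 2
  Swap: [10, 33, 50, 90, 71]

After 3 steps: [10, 33, 50, 90, 71]


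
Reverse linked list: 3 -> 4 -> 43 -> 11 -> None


Step 1: curr=3, set curr.next=prev(None) | reversed so far: 3
Step 2: curr=4, set curr.next=prev(3) | reversed so far: 4 -> 3
Step 3: curr=43, set curr.next=prev(4) | reversed so far: 43 -> 4 -> 3
Step 4: curr=11, set curr.next=prev(43) | reversed so far: 11 -> 43 -> 4 -> 3

11 -> 43 -> 4 -> 3 -> None


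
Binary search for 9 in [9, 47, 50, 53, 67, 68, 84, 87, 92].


Step 1: lo=0, hi=8, mid=4, val=67
Step 2: lo=0, hi=3, mid=1, val=47
Step 3: lo=0, hi=0, mid=0, val=9

Found at index 0


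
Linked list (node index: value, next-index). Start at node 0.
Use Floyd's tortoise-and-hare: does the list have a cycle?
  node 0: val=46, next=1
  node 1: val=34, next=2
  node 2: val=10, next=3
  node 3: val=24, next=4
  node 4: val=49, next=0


Floyd's tortoise (slow, +1) and hare (fast, +2):
  init: slow=0, fast=0
  step 1: slow=1, fast=2
  step 2: slow=2, fast=4
  step 3: slow=3, fast=1
  step 4: slow=4, fast=3
  step 5: slow=0, fast=0
  slow == fast at node 0: cycle detected

Cycle: yes


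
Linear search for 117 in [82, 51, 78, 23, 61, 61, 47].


i=0: 82!=117
i=1: 51!=117
i=2: 78!=117
i=3: 23!=117
i=4: 61!=117
i=5: 61!=117
i=6: 47!=117

Not found, 7 comps


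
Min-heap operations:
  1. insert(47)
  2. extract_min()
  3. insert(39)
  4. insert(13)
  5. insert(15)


insert(47) -> [47]
extract_min()->47, []
insert(39) -> [39]
insert(13) -> [13, 39]
insert(15) -> [13, 39, 15]

Final heap: [13, 39, 15]


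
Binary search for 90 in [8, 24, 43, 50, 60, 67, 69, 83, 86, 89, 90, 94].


Step 1: lo=0, hi=11, mid=5, val=67
Step 2: lo=6, hi=11, mid=8, val=86
Step 3: lo=9, hi=11, mid=10, val=90

Found at index 10


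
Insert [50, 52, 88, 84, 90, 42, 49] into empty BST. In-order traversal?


Insert 50: root
Insert 52: R from 50
Insert 88: R from 50 -> R from 52
Insert 84: R from 50 -> R from 52 -> L from 88
Insert 90: R from 50 -> R from 52 -> R from 88
Insert 42: L from 50
Insert 49: L from 50 -> R from 42

In-order: [42, 49, 50, 52, 84, 88, 90]


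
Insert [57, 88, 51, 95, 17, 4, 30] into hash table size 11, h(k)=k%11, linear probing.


Insert 57: h=2 -> slot 2
Insert 88: h=0 -> slot 0
Insert 51: h=7 -> slot 7
Insert 95: h=7, 1 probes -> slot 8
Insert 17: h=6 -> slot 6
Insert 4: h=4 -> slot 4
Insert 30: h=8, 1 probes -> slot 9

Table: [88, None, 57, None, 4, None, 17, 51, 95, 30, None]


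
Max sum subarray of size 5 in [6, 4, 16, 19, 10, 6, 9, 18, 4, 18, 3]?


[0:5]: 55
[1:6]: 55
[2:7]: 60
[3:8]: 62
[4:9]: 47
[5:10]: 55
[6:11]: 52

Max: 62 at [3:8]


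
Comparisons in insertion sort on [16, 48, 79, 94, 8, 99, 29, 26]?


Algorithm: insertion sort
Input: [16, 48, 79, 94, 8, 99, 29, 26]
Sorted: [8, 16, 26, 29, 48, 79, 94, 99]

19


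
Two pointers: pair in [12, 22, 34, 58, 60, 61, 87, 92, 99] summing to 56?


lo=0(12)+hi=8(99)=111
lo=0(12)+hi=7(92)=104
lo=0(12)+hi=6(87)=99
lo=0(12)+hi=5(61)=73
lo=0(12)+hi=4(60)=72
lo=0(12)+hi=3(58)=70
lo=0(12)+hi=2(34)=46
lo=1(22)+hi=2(34)=56

Yes: 22+34=56


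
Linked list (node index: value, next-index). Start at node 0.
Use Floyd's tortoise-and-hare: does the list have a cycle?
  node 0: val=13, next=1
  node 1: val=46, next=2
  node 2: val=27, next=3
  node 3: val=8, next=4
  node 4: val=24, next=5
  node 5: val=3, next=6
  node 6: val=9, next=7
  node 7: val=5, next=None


Floyd's tortoise (slow, +1) and hare (fast, +2):
  init: slow=0, fast=0
  step 1: slow=1, fast=2
  step 2: slow=2, fast=4
  step 3: slow=3, fast=6
  step 4: fast 6->7->None, no cycle

Cycle: no


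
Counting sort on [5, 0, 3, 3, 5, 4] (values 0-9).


Input: [5, 0, 3, 3, 5, 4]
Counts: [1, 0, 0, 2, 1, 2, 0, 0, 0, 0]

Sorted: [0, 3, 3, 4, 5, 5]


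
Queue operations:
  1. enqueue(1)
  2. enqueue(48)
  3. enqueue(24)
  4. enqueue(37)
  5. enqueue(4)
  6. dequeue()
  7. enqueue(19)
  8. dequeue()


enqueue(1) -> [1]
enqueue(48) -> [1, 48]
enqueue(24) -> [1, 48, 24]
enqueue(37) -> [1, 48, 24, 37]
enqueue(4) -> [1, 48, 24, 37, 4]
dequeue()->1, [48, 24, 37, 4]
enqueue(19) -> [48, 24, 37, 4, 19]
dequeue()->48, [24, 37, 4, 19]

Final queue: [24, 37, 4, 19]


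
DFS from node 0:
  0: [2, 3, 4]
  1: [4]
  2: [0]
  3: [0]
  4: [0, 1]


Visit 0, push [4, 3, 2]
Visit 2, push []
Visit 3, push []
Visit 4, push [1]
Visit 1, push []

DFS order: [0, 2, 3, 4, 1]


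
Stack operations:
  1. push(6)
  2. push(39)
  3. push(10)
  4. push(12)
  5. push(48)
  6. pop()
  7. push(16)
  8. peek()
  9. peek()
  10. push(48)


push(6) -> [6]
push(39) -> [6, 39]
push(10) -> [6, 39, 10]
push(12) -> [6, 39, 10, 12]
push(48) -> [6, 39, 10, 12, 48]
pop()->48, [6, 39, 10, 12]
push(16) -> [6, 39, 10, 12, 16]
peek()->16
peek()->16
push(48) -> [6, 39, 10, 12, 16, 48]

Final stack: [6, 39, 10, 12, 16, 48]


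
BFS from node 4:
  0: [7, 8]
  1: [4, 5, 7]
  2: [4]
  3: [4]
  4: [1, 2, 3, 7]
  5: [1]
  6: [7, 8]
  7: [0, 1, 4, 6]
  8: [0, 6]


Visit 4, enqueue [1, 2, 3, 7]
Visit 1, enqueue [5]
Visit 2, enqueue []
Visit 3, enqueue []
Visit 7, enqueue [0, 6]
Visit 5, enqueue []
Visit 0, enqueue [8]
Visit 6, enqueue []
Visit 8, enqueue []

BFS order: [4, 1, 2, 3, 7, 5, 0, 6, 8]


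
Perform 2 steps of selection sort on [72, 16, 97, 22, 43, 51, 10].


Initial: [72, 16, 97, 22, 43, 51, 10]
Step 1: min=10 at 6
  Swap: [10, 16, 97, 22, 43, 51, 72]
Step 2: min=16 at 1
  Swap: [10, 16, 97, 22, 43, 51, 72]

After 2 steps: [10, 16, 97, 22, 43, 51, 72]


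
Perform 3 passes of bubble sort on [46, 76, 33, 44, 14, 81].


Initial: [46, 76, 33, 44, 14, 81]
Pass 1: [46, 33, 44, 14, 76, 81] (3 swaps)
Pass 2: [33, 44, 14, 46, 76, 81] (3 swaps)
Pass 3: [33, 14, 44, 46, 76, 81] (1 swaps)

After 3 passes: [33, 14, 44, 46, 76, 81]


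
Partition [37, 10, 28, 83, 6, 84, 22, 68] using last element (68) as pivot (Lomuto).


Pivot: 68
  37 <= 68: advance i (no swap)
  10 <= 68: advance i (no swap)
  28 <= 68: advance i (no swap)
  6 <= 68: swap -> [37, 10, 28, 6, 83, 84, 22, 68]
  22 <= 68: swap -> [37, 10, 28, 6, 22, 84, 83, 68]
Place pivot at 5: [37, 10, 28, 6, 22, 68, 83, 84]

Partitioned: [37, 10, 28, 6, 22, 68, 83, 84]


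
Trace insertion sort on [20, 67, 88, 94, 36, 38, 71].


Initial: [20, 67, 88, 94, 36, 38, 71]
Insert 67: [20, 67, 88, 94, 36, 38, 71]
Insert 88: [20, 67, 88, 94, 36, 38, 71]
Insert 94: [20, 67, 88, 94, 36, 38, 71]
Insert 36: [20, 36, 67, 88, 94, 38, 71]
Insert 38: [20, 36, 38, 67, 88, 94, 71]
Insert 71: [20, 36, 38, 67, 71, 88, 94]

Sorted: [20, 36, 38, 67, 71, 88, 94]


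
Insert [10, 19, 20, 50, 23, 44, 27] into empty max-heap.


Insert 10: [10]
Insert 19: [19, 10]
Insert 20: [20, 10, 19]
Insert 50: [50, 20, 19, 10]
Insert 23: [50, 23, 19, 10, 20]
Insert 44: [50, 23, 44, 10, 20, 19]
Insert 27: [50, 23, 44, 10, 20, 19, 27]

Final heap: [50, 23, 44, 10, 20, 19, 27]


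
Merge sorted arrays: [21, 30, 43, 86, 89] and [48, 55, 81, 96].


Take 21 from A
Take 30 from A
Take 43 from A
Take 48 from B
Take 55 from B
Take 81 from B
Take 86 from A
Take 89 from A

Merged: [21, 30, 43, 48, 55, 81, 86, 89, 96]


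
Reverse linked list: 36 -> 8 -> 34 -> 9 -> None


Step 1: curr=36, set curr.next=prev(None) | reversed so far: 36
Step 2: curr=8, set curr.next=prev(36) | reversed so far: 8 -> 36
Step 3: curr=34, set curr.next=prev(8) | reversed so far: 34 -> 8 -> 36
Step 4: curr=9, set curr.next=prev(34) | reversed so far: 9 -> 34 -> 8 -> 36

9 -> 34 -> 8 -> 36 -> None


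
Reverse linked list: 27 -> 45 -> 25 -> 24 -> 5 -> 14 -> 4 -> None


Step 1: curr=27, set curr.next=prev(None) | reversed so far: 27
Step 2: curr=45, set curr.next=prev(27) | reversed so far: 45 -> 27
Step 3: curr=25, set curr.next=prev(45) | reversed so far: 25 -> 45 -> 27
Step 4: curr=24, set curr.next=prev(25) | reversed so far: 24 -> 25 -> 45 -> 27
Step 5: curr=5, set curr.next=prev(24) | reversed so far: 5 -> 24 -> 25 -> 45 -> 27
Step 6: curr=14, set curr.next=prev(5) | reversed so far: 14 -> 5 -> 24 -> 25 -> 45 -> 27
Step 7: curr=4, set curr.next=prev(14) | reversed so far: 4 -> 14 -> 5 -> 24 -> 25 -> 45 -> 27

4 -> 14 -> 5 -> 24 -> 25 -> 45 -> 27 -> None


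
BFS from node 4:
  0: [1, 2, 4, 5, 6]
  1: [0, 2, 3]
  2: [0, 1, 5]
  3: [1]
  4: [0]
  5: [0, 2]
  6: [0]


Visit 4, enqueue [0]
Visit 0, enqueue [1, 2, 5, 6]
Visit 1, enqueue [3]
Visit 2, enqueue []
Visit 5, enqueue []
Visit 6, enqueue []
Visit 3, enqueue []

BFS order: [4, 0, 1, 2, 5, 6, 3]


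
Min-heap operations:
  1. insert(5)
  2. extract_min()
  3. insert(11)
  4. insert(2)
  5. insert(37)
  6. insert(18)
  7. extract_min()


insert(5) -> [5]
extract_min()->5, []
insert(11) -> [11]
insert(2) -> [2, 11]
insert(37) -> [2, 11, 37]
insert(18) -> [2, 11, 37, 18]
extract_min()->2, [11, 18, 37]

Final heap: [11, 18, 37]


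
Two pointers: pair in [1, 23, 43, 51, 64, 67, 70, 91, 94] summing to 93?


lo=0(1)+hi=8(94)=95
lo=0(1)+hi=7(91)=92
lo=1(23)+hi=7(91)=114
lo=1(23)+hi=6(70)=93

Yes: 23+70=93


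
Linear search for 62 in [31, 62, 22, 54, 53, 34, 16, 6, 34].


i=0: 31!=62
i=1: 62==62 found!

Found at 1, 2 comps


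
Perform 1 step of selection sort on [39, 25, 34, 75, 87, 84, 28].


Initial: [39, 25, 34, 75, 87, 84, 28]
Step 1: min=25 at 1
  Swap: [25, 39, 34, 75, 87, 84, 28]

After 1 step: [25, 39, 34, 75, 87, 84, 28]


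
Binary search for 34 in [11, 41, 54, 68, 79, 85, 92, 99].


Step 1: lo=0, hi=7, mid=3, val=68
Step 2: lo=0, hi=2, mid=1, val=41
Step 3: lo=0, hi=0, mid=0, val=11

Not found


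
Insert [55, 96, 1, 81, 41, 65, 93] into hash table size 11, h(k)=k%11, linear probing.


Insert 55: h=0 -> slot 0
Insert 96: h=8 -> slot 8
Insert 1: h=1 -> slot 1
Insert 81: h=4 -> slot 4
Insert 41: h=8, 1 probes -> slot 9
Insert 65: h=10 -> slot 10
Insert 93: h=5 -> slot 5

Table: [55, 1, None, None, 81, 93, None, None, 96, 41, 65]


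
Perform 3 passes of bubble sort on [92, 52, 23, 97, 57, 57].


Initial: [92, 52, 23, 97, 57, 57]
Pass 1: [52, 23, 92, 57, 57, 97] (4 swaps)
Pass 2: [23, 52, 57, 57, 92, 97] (3 swaps)
Pass 3: [23, 52, 57, 57, 92, 97] (0 swaps)

After 3 passes: [23, 52, 57, 57, 92, 97]


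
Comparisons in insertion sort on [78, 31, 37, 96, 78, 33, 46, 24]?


Algorithm: insertion sort
Input: [78, 31, 37, 96, 78, 33, 46, 24]
Sorted: [24, 31, 33, 37, 46, 78, 78, 96]

22


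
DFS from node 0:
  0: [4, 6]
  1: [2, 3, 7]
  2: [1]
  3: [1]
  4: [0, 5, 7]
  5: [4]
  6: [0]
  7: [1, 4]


Visit 0, push [6, 4]
Visit 4, push [7, 5]
Visit 5, push []
Visit 7, push [1]
Visit 1, push [3, 2]
Visit 2, push []
Visit 3, push []
Visit 6, push []

DFS order: [0, 4, 5, 7, 1, 2, 3, 6]


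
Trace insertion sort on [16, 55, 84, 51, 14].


Initial: [16, 55, 84, 51, 14]
Insert 55: [16, 55, 84, 51, 14]
Insert 84: [16, 55, 84, 51, 14]
Insert 51: [16, 51, 55, 84, 14]
Insert 14: [14, 16, 51, 55, 84]

Sorted: [14, 16, 51, 55, 84]


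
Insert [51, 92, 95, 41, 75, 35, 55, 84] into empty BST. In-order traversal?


Insert 51: root
Insert 92: R from 51
Insert 95: R from 51 -> R from 92
Insert 41: L from 51
Insert 75: R from 51 -> L from 92
Insert 35: L from 51 -> L from 41
Insert 55: R from 51 -> L from 92 -> L from 75
Insert 84: R from 51 -> L from 92 -> R from 75

In-order: [35, 41, 51, 55, 75, 84, 92, 95]


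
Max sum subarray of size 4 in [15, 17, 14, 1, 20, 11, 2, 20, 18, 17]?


[0:4]: 47
[1:5]: 52
[2:6]: 46
[3:7]: 34
[4:8]: 53
[5:9]: 51
[6:10]: 57

Max: 57 at [6:10]


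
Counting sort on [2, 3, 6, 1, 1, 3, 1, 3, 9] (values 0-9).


Input: [2, 3, 6, 1, 1, 3, 1, 3, 9]
Counts: [0, 3, 1, 3, 0, 0, 1, 0, 0, 1]

Sorted: [1, 1, 1, 2, 3, 3, 3, 6, 9]


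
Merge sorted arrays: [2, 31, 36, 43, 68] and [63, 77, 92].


Take 2 from A
Take 31 from A
Take 36 from A
Take 43 from A
Take 63 from B
Take 68 from A

Merged: [2, 31, 36, 43, 63, 68, 77, 92]


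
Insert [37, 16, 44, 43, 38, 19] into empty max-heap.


Insert 37: [37]
Insert 16: [37, 16]
Insert 44: [44, 16, 37]
Insert 43: [44, 43, 37, 16]
Insert 38: [44, 43, 37, 16, 38]
Insert 19: [44, 43, 37, 16, 38, 19]

Final heap: [44, 43, 37, 16, 38, 19]


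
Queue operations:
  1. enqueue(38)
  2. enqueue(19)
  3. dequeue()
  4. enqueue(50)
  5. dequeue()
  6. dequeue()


enqueue(38) -> [38]
enqueue(19) -> [38, 19]
dequeue()->38, [19]
enqueue(50) -> [19, 50]
dequeue()->19, [50]
dequeue()->50, []

Final queue: []


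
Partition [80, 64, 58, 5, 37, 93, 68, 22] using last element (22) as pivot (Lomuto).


Pivot: 22
  5 <= 22: swap -> [5, 64, 58, 80, 37, 93, 68, 22]
Place pivot at 1: [5, 22, 58, 80, 37, 93, 68, 64]

Partitioned: [5, 22, 58, 80, 37, 93, 68, 64]


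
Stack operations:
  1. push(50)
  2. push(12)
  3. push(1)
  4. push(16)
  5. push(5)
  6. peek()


push(50) -> [50]
push(12) -> [50, 12]
push(1) -> [50, 12, 1]
push(16) -> [50, 12, 1, 16]
push(5) -> [50, 12, 1, 16, 5]
peek()->5

Final stack: [50, 12, 1, 16, 5]


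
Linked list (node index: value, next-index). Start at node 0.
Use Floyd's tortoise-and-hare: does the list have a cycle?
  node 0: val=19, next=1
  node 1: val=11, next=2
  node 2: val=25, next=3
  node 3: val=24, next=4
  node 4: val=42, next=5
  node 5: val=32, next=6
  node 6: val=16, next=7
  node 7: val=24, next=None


Floyd's tortoise (slow, +1) and hare (fast, +2):
  init: slow=0, fast=0
  step 1: slow=1, fast=2
  step 2: slow=2, fast=4
  step 3: slow=3, fast=6
  step 4: fast 6->7->None, no cycle

Cycle: no


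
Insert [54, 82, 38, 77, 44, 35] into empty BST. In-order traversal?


Insert 54: root
Insert 82: R from 54
Insert 38: L from 54
Insert 77: R from 54 -> L from 82
Insert 44: L from 54 -> R from 38
Insert 35: L from 54 -> L from 38

In-order: [35, 38, 44, 54, 77, 82]


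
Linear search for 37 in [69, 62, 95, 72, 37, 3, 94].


i=0: 69!=37
i=1: 62!=37
i=2: 95!=37
i=3: 72!=37
i=4: 37==37 found!

Found at 4, 5 comps


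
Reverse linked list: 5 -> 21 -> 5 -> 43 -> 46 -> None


Step 1: curr=5, set curr.next=prev(None) | reversed so far: 5
Step 2: curr=21, set curr.next=prev(5) | reversed so far: 21 -> 5
Step 3: curr=5, set curr.next=prev(21) | reversed so far: 5 -> 21 -> 5
Step 4: curr=43, set curr.next=prev(5) | reversed so far: 43 -> 5 -> 21 -> 5
Step 5: curr=46, set curr.next=prev(43) | reversed so far: 46 -> 43 -> 5 -> 21 -> 5

46 -> 43 -> 5 -> 21 -> 5 -> None


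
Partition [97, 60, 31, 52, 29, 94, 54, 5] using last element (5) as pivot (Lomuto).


Pivot: 5
Place pivot at 0: [5, 60, 31, 52, 29, 94, 54, 97]

Partitioned: [5, 60, 31, 52, 29, 94, 54, 97]


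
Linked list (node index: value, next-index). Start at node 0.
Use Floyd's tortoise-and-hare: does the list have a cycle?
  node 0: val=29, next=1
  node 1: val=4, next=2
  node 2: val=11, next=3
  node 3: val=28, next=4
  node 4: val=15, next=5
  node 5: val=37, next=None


Floyd's tortoise (slow, +1) and hare (fast, +2):
  init: slow=0, fast=0
  step 1: slow=1, fast=2
  step 2: slow=2, fast=4
  step 3: fast 4->5->None, no cycle

Cycle: no


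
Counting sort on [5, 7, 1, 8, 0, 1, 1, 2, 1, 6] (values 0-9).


Input: [5, 7, 1, 8, 0, 1, 1, 2, 1, 6]
Counts: [1, 4, 1, 0, 0, 1, 1, 1, 1, 0]

Sorted: [0, 1, 1, 1, 1, 2, 5, 6, 7, 8]


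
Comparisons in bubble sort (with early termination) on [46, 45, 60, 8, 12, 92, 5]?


Algorithm: bubble sort (with early termination)
Input: [46, 45, 60, 8, 12, 92, 5]
Sorted: [5, 8, 12, 45, 46, 60, 92]

21


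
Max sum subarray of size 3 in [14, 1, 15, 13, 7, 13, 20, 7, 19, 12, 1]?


[0:3]: 30
[1:4]: 29
[2:5]: 35
[3:6]: 33
[4:7]: 40
[5:8]: 40
[6:9]: 46
[7:10]: 38
[8:11]: 32

Max: 46 at [6:9]


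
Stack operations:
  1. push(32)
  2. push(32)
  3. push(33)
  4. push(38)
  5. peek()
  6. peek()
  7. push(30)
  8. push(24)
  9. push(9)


push(32) -> [32]
push(32) -> [32, 32]
push(33) -> [32, 32, 33]
push(38) -> [32, 32, 33, 38]
peek()->38
peek()->38
push(30) -> [32, 32, 33, 38, 30]
push(24) -> [32, 32, 33, 38, 30, 24]
push(9) -> [32, 32, 33, 38, 30, 24, 9]

Final stack: [32, 32, 33, 38, 30, 24, 9]


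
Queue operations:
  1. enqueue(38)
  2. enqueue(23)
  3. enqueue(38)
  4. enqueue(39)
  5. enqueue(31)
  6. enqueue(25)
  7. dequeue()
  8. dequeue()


enqueue(38) -> [38]
enqueue(23) -> [38, 23]
enqueue(38) -> [38, 23, 38]
enqueue(39) -> [38, 23, 38, 39]
enqueue(31) -> [38, 23, 38, 39, 31]
enqueue(25) -> [38, 23, 38, 39, 31, 25]
dequeue()->38, [23, 38, 39, 31, 25]
dequeue()->23, [38, 39, 31, 25]

Final queue: [38, 39, 31, 25]


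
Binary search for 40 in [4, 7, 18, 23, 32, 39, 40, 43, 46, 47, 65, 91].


Step 1: lo=0, hi=11, mid=5, val=39
Step 2: lo=6, hi=11, mid=8, val=46
Step 3: lo=6, hi=7, mid=6, val=40

Found at index 6


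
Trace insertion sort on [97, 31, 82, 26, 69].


Initial: [97, 31, 82, 26, 69]
Insert 31: [31, 97, 82, 26, 69]
Insert 82: [31, 82, 97, 26, 69]
Insert 26: [26, 31, 82, 97, 69]
Insert 69: [26, 31, 69, 82, 97]

Sorted: [26, 31, 69, 82, 97]


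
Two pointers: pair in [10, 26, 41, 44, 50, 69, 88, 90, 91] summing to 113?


lo=0(10)+hi=8(91)=101
lo=1(26)+hi=8(91)=117
lo=1(26)+hi=7(90)=116
lo=1(26)+hi=6(88)=114
lo=1(26)+hi=5(69)=95
lo=2(41)+hi=5(69)=110
lo=3(44)+hi=5(69)=113

Yes: 44+69=113


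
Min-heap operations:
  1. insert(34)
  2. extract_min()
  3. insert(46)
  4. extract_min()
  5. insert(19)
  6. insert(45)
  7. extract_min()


insert(34) -> [34]
extract_min()->34, []
insert(46) -> [46]
extract_min()->46, []
insert(19) -> [19]
insert(45) -> [19, 45]
extract_min()->19, [45]

Final heap: [45]


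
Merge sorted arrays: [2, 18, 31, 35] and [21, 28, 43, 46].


Take 2 from A
Take 18 from A
Take 21 from B
Take 28 from B
Take 31 from A
Take 35 from A

Merged: [2, 18, 21, 28, 31, 35, 43, 46]


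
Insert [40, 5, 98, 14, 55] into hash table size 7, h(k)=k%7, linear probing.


Insert 40: h=5 -> slot 5
Insert 5: h=5, 1 probes -> slot 6
Insert 98: h=0 -> slot 0
Insert 14: h=0, 1 probes -> slot 1
Insert 55: h=6, 3 probes -> slot 2

Table: [98, 14, 55, None, None, 40, 5]


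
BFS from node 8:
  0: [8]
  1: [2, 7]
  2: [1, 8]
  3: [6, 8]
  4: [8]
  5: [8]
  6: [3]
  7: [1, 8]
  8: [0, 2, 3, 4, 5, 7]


Visit 8, enqueue [0, 2, 3, 4, 5, 7]
Visit 0, enqueue []
Visit 2, enqueue [1]
Visit 3, enqueue [6]
Visit 4, enqueue []
Visit 5, enqueue []
Visit 7, enqueue []
Visit 1, enqueue []
Visit 6, enqueue []

BFS order: [8, 0, 2, 3, 4, 5, 7, 1, 6]


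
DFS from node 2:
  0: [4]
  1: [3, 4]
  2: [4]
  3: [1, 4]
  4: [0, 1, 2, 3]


Visit 2, push [4]
Visit 4, push [3, 1, 0]
Visit 0, push []
Visit 1, push [3]
Visit 3, push []

DFS order: [2, 4, 0, 1, 3]


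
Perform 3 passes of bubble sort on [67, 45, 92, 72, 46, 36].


Initial: [67, 45, 92, 72, 46, 36]
Pass 1: [45, 67, 72, 46, 36, 92] (4 swaps)
Pass 2: [45, 67, 46, 36, 72, 92] (2 swaps)
Pass 3: [45, 46, 36, 67, 72, 92] (2 swaps)

After 3 passes: [45, 46, 36, 67, 72, 92]


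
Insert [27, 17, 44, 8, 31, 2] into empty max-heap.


Insert 27: [27]
Insert 17: [27, 17]
Insert 44: [44, 17, 27]
Insert 8: [44, 17, 27, 8]
Insert 31: [44, 31, 27, 8, 17]
Insert 2: [44, 31, 27, 8, 17, 2]

Final heap: [44, 31, 27, 8, 17, 2]


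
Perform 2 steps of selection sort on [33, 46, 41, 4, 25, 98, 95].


Initial: [33, 46, 41, 4, 25, 98, 95]
Step 1: min=4 at 3
  Swap: [4, 46, 41, 33, 25, 98, 95]
Step 2: min=25 at 4
  Swap: [4, 25, 41, 33, 46, 98, 95]

After 2 steps: [4, 25, 41, 33, 46, 98, 95]


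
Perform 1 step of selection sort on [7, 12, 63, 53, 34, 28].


Initial: [7, 12, 63, 53, 34, 28]
Step 1: min=7 at 0
  Swap: [7, 12, 63, 53, 34, 28]

After 1 step: [7, 12, 63, 53, 34, 28]


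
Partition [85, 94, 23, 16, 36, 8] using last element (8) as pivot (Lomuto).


Pivot: 8
Place pivot at 0: [8, 94, 23, 16, 36, 85]

Partitioned: [8, 94, 23, 16, 36, 85]


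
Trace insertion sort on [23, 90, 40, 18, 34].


Initial: [23, 90, 40, 18, 34]
Insert 90: [23, 90, 40, 18, 34]
Insert 40: [23, 40, 90, 18, 34]
Insert 18: [18, 23, 40, 90, 34]
Insert 34: [18, 23, 34, 40, 90]

Sorted: [18, 23, 34, 40, 90]


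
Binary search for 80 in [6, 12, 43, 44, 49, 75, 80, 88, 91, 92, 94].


Step 1: lo=0, hi=10, mid=5, val=75
Step 2: lo=6, hi=10, mid=8, val=91
Step 3: lo=6, hi=7, mid=6, val=80

Found at index 6


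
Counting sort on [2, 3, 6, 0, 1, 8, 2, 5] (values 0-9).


Input: [2, 3, 6, 0, 1, 8, 2, 5]
Counts: [1, 1, 2, 1, 0, 1, 1, 0, 1, 0]

Sorted: [0, 1, 2, 2, 3, 5, 6, 8]


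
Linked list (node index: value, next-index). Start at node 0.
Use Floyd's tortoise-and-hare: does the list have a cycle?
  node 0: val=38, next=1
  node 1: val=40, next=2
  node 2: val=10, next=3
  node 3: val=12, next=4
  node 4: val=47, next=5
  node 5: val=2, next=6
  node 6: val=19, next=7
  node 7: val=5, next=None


Floyd's tortoise (slow, +1) and hare (fast, +2):
  init: slow=0, fast=0
  step 1: slow=1, fast=2
  step 2: slow=2, fast=4
  step 3: slow=3, fast=6
  step 4: fast 6->7->None, no cycle

Cycle: no


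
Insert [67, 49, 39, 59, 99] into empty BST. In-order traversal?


Insert 67: root
Insert 49: L from 67
Insert 39: L from 67 -> L from 49
Insert 59: L from 67 -> R from 49
Insert 99: R from 67

In-order: [39, 49, 59, 67, 99]


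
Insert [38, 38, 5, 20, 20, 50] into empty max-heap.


Insert 38: [38]
Insert 38: [38, 38]
Insert 5: [38, 38, 5]
Insert 20: [38, 38, 5, 20]
Insert 20: [38, 38, 5, 20, 20]
Insert 50: [50, 38, 38, 20, 20, 5]

Final heap: [50, 38, 38, 20, 20, 5]


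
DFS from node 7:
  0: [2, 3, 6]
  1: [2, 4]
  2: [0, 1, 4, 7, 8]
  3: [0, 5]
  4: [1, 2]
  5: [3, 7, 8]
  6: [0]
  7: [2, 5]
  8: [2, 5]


Visit 7, push [5, 2]
Visit 2, push [8, 4, 1, 0]
Visit 0, push [6, 3]
Visit 3, push [5]
Visit 5, push [8]
Visit 8, push []
Visit 6, push []
Visit 1, push [4]
Visit 4, push []

DFS order: [7, 2, 0, 3, 5, 8, 6, 1, 4]


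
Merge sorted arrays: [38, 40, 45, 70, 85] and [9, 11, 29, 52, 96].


Take 9 from B
Take 11 from B
Take 29 from B
Take 38 from A
Take 40 from A
Take 45 from A
Take 52 from B
Take 70 from A
Take 85 from A

Merged: [9, 11, 29, 38, 40, 45, 52, 70, 85, 96]


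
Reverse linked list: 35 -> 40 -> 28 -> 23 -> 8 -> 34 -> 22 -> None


Step 1: curr=35, set curr.next=prev(None) | reversed so far: 35
Step 2: curr=40, set curr.next=prev(35) | reversed so far: 40 -> 35
Step 3: curr=28, set curr.next=prev(40) | reversed so far: 28 -> 40 -> 35
Step 4: curr=23, set curr.next=prev(28) | reversed so far: 23 -> 28 -> 40 -> 35
Step 5: curr=8, set curr.next=prev(23) | reversed so far: 8 -> 23 -> 28 -> 40 -> 35
Step 6: curr=34, set curr.next=prev(8) | reversed so far: 34 -> 8 -> 23 -> 28 -> 40 -> 35
Step 7: curr=22, set curr.next=prev(34) | reversed so far: 22 -> 34 -> 8 -> 23 -> 28 -> 40 -> 35

22 -> 34 -> 8 -> 23 -> 28 -> 40 -> 35 -> None


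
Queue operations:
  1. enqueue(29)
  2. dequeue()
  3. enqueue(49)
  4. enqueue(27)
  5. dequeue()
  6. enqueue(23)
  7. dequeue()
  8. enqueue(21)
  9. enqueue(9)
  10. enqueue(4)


enqueue(29) -> [29]
dequeue()->29, []
enqueue(49) -> [49]
enqueue(27) -> [49, 27]
dequeue()->49, [27]
enqueue(23) -> [27, 23]
dequeue()->27, [23]
enqueue(21) -> [23, 21]
enqueue(9) -> [23, 21, 9]
enqueue(4) -> [23, 21, 9, 4]

Final queue: [23, 21, 9, 4]


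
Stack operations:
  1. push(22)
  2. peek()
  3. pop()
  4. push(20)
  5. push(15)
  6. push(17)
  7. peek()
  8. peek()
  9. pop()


push(22) -> [22]
peek()->22
pop()->22, []
push(20) -> [20]
push(15) -> [20, 15]
push(17) -> [20, 15, 17]
peek()->17
peek()->17
pop()->17, [20, 15]

Final stack: [20, 15]


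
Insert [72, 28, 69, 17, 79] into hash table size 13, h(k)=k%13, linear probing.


Insert 72: h=7 -> slot 7
Insert 28: h=2 -> slot 2
Insert 69: h=4 -> slot 4
Insert 17: h=4, 1 probes -> slot 5
Insert 79: h=1 -> slot 1

Table: [None, 79, 28, None, 69, 17, None, 72, None, None, None, None, None]


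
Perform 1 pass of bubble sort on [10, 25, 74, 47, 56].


Initial: [10, 25, 74, 47, 56]
Pass 1: [10, 25, 47, 56, 74] (2 swaps)

After 1 pass: [10, 25, 47, 56, 74]


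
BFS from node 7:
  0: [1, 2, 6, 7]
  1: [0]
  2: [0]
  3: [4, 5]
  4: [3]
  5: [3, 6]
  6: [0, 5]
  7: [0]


Visit 7, enqueue [0]
Visit 0, enqueue [1, 2, 6]
Visit 1, enqueue []
Visit 2, enqueue []
Visit 6, enqueue [5]
Visit 5, enqueue [3]
Visit 3, enqueue [4]
Visit 4, enqueue []

BFS order: [7, 0, 1, 2, 6, 5, 3, 4]


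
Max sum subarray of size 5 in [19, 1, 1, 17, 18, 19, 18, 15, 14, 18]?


[0:5]: 56
[1:6]: 56
[2:7]: 73
[3:8]: 87
[4:9]: 84
[5:10]: 84

Max: 87 at [3:8]


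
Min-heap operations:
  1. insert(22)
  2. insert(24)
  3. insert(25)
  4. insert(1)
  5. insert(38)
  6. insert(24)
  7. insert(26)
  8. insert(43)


insert(22) -> [22]
insert(24) -> [22, 24]
insert(25) -> [22, 24, 25]
insert(1) -> [1, 22, 25, 24]
insert(38) -> [1, 22, 25, 24, 38]
insert(24) -> [1, 22, 24, 24, 38, 25]
insert(26) -> [1, 22, 24, 24, 38, 25, 26]
insert(43) -> [1, 22, 24, 24, 38, 25, 26, 43]

Final heap: [1, 22, 24, 24, 38, 25, 26, 43]


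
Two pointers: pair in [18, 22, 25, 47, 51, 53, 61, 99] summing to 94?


lo=0(18)+hi=7(99)=117
lo=0(18)+hi=6(61)=79
lo=1(22)+hi=6(61)=83
lo=2(25)+hi=6(61)=86
lo=3(47)+hi=6(61)=108
lo=3(47)+hi=5(53)=100
lo=3(47)+hi=4(51)=98

No pair found


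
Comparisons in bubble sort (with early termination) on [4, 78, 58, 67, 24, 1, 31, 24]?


Algorithm: bubble sort (with early termination)
Input: [4, 78, 58, 67, 24, 1, 31, 24]
Sorted: [1, 4, 24, 24, 31, 58, 67, 78]

27


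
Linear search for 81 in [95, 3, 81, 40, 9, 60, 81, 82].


i=0: 95!=81
i=1: 3!=81
i=2: 81==81 found!

Found at 2, 3 comps


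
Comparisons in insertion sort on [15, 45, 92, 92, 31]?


Algorithm: insertion sort
Input: [15, 45, 92, 92, 31]
Sorted: [15, 31, 45, 92, 92]

7


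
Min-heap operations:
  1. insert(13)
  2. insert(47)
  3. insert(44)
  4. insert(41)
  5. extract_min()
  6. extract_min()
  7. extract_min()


insert(13) -> [13]
insert(47) -> [13, 47]
insert(44) -> [13, 47, 44]
insert(41) -> [13, 41, 44, 47]
extract_min()->13, [41, 47, 44]
extract_min()->41, [44, 47]
extract_min()->44, [47]

Final heap: [47]


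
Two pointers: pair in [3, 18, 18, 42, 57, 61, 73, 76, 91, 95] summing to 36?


lo=0(3)+hi=9(95)=98
lo=0(3)+hi=8(91)=94
lo=0(3)+hi=7(76)=79
lo=0(3)+hi=6(73)=76
lo=0(3)+hi=5(61)=64
lo=0(3)+hi=4(57)=60
lo=0(3)+hi=3(42)=45
lo=0(3)+hi=2(18)=21
lo=1(18)+hi=2(18)=36

Yes: 18+18=36


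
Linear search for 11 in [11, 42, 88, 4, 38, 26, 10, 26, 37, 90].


i=0: 11==11 found!

Found at 0, 1 comps


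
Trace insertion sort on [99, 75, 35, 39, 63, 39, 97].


Initial: [99, 75, 35, 39, 63, 39, 97]
Insert 75: [75, 99, 35, 39, 63, 39, 97]
Insert 35: [35, 75, 99, 39, 63, 39, 97]
Insert 39: [35, 39, 75, 99, 63, 39, 97]
Insert 63: [35, 39, 63, 75, 99, 39, 97]
Insert 39: [35, 39, 39, 63, 75, 99, 97]
Insert 97: [35, 39, 39, 63, 75, 97, 99]

Sorted: [35, 39, 39, 63, 75, 97, 99]


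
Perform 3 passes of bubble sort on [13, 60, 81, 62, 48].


Initial: [13, 60, 81, 62, 48]
Pass 1: [13, 60, 62, 48, 81] (2 swaps)
Pass 2: [13, 60, 48, 62, 81] (1 swaps)
Pass 3: [13, 48, 60, 62, 81] (1 swaps)

After 3 passes: [13, 48, 60, 62, 81]


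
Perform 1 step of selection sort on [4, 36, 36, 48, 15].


Initial: [4, 36, 36, 48, 15]
Step 1: min=4 at 0
  Swap: [4, 36, 36, 48, 15]

After 1 step: [4, 36, 36, 48, 15]


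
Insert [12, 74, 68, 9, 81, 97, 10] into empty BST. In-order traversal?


Insert 12: root
Insert 74: R from 12
Insert 68: R from 12 -> L from 74
Insert 9: L from 12
Insert 81: R from 12 -> R from 74
Insert 97: R from 12 -> R from 74 -> R from 81
Insert 10: L from 12 -> R from 9

In-order: [9, 10, 12, 68, 74, 81, 97]


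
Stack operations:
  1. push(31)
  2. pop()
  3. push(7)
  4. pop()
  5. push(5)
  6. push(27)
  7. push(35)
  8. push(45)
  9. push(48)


push(31) -> [31]
pop()->31, []
push(7) -> [7]
pop()->7, []
push(5) -> [5]
push(27) -> [5, 27]
push(35) -> [5, 27, 35]
push(45) -> [5, 27, 35, 45]
push(48) -> [5, 27, 35, 45, 48]

Final stack: [5, 27, 35, 45, 48]


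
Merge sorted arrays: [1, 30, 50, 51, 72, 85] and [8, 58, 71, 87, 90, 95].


Take 1 from A
Take 8 from B
Take 30 from A
Take 50 from A
Take 51 from A
Take 58 from B
Take 71 from B
Take 72 from A
Take 85 from A

Merged: [1, 8, 30, 50, 51, 58, 71, 72, 85, 87, 90, 95]


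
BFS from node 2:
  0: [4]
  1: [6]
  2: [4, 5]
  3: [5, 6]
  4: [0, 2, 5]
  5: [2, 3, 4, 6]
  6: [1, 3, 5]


Visit 2, enqueue [4, 5]
Visit 4, enqueue [0]
Visit 5, enqueue [3, 6]
Visit 0, enqueue []
Visit 3, enqueue []
Visit 6, enqueue [1]
Visit 1, enqueue []

BFS order: [2, 4, 5, 0, 3, 6, 1]


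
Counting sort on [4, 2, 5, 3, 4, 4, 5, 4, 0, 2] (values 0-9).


Input: [4, 2, 5, 3, 4, 4, 5, 4, 0, 2]
Counts: [1, 0, 2, 1, 4, 2, 0, 0, 0, 0]

Sorted: [0, 2, 2, 3, 4, 4, 4, 4, 5, 5]


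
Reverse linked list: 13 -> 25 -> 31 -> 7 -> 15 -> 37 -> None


Step 1: curr=13, set curr.next=prev(None) | reversed so far: 13
Step 2: curr=25, set curr.next=prev(13) | reversed so far: 25 -> 13
Step 3: curr=31, set curr.next=prev(25) | reversed so far: 31 -> 25 -> 13
Step 4: curr=7, set curr.next=prev(31) | reversed so far: 7 -> 31 -> 25 -> 13
Step 5: curr=15, set curr.next=prev(7) | reversed so far: 15 -> 7 -> 31 -> 25 -> 13
Step 6: curr=37, set curr.next=prev(15) | reversed so far: 37 -> 15 -> 7 -> 31 -> 25 -> 13

37 -> 15 -> 7 -> 31 -> 25 -> 13 -> None


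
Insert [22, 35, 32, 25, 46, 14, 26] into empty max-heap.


Insert 22: [22]
Insert 35: [35, 22]
Insert 32: [35, 22, 32]
Insert 25: [35, 25, 32, 22]
Insert 46: [46, 35, 32, 22, 25]
Insert 14: [46, 35, 32, 22, 25, 14]
Insert 26: [46, 35, 32, 22, 25, 14, 26]

Final heap: [46, 35, 32, 22, 25, 14, 26]


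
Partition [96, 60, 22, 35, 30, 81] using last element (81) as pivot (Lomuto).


Pivot: 81
  60 <= 81: swap -> [60, 96, 22, 35, 30, 81]
  22 <= 81: swap -> [60, 22, 96, 35, 30, 81]
  35 <= 81: swap -> [60, 22, 35, 96, 30, 81]
  30 <= 81: swap -> [60, 22, 35, 30, 96, 81]
Place pivot at 4: [60, 22, 35, 30, 81, 96]

Partitioned: [60, 22, 35, 30, 81, 96]


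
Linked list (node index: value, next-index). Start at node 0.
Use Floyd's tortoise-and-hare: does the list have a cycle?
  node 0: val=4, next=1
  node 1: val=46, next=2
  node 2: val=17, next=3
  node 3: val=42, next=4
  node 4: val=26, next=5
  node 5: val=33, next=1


Floyd's tortoise (slow, +1) and hare (fast, +2):
  init: slow=0, fast=0
  step 1: slow=1, fast=2
  step 2: slow=2, fast=4
  step 3: slow=3, fast=1
  step 4: slow=4, fast=3
  step 5: slow=5, fast=5
  slow == fast at node 5: cycle detected

Cycle: yes


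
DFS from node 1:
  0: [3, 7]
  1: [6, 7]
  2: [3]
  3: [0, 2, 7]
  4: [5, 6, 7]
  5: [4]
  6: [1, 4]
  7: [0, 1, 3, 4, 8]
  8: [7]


Visit 1, push [7, 6]
Visit 6, push [4]
Visit 4, push [7, 5]
Visit 5, push []
Visit 7, push [8, 3, 0]
Visit 0, push [3]
Visit 3, push [2]
Visit 2, push []
Visit 8, push []

DFS order: [1, 6, 4, 5, 7, 0, 3, 2, 8]


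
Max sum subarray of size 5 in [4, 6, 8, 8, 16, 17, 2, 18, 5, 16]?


[0:5]: 42
[1:6]: 55
[2:7]: 51
[3:8]: 61
[4:9]: 58
[5:10]: 58

Max: 61 at [3:8]


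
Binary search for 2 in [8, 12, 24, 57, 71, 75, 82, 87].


Step 1: lo=0, hi=7, mid=3, val=57
Step 2: lo=0, hi=2, mid=1, val=12
Step 3: lo=0, hi=0, mid=0, val=8

Not found


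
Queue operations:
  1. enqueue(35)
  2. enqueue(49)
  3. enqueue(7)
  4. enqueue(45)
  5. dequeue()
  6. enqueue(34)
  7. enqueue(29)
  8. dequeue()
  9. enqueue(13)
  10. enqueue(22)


enqueue(35) -> [35]
enqueue(49) -> [35, 49]
enqueue(7) -> [35, 49, 7]
enqueue(45) -> [35, 49, 7, 45]
dequeue()->35, [49, 7, 45]
enqueue(34) -> [49, 7, 45, 34]
enqueue(29) -> [49, 7, 45, 34, 29]
dequeue()->49, [7, 45, 34, 29]
enqueue(13) -> [7, 45, 34, 29, 13]
enqueue(22) -> [7, 45, 34, 29, 13, 22]

Final queue: [7, 45, 34, 29, 13, 22]


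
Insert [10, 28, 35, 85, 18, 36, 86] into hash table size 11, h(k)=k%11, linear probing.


Insert 10: h=10 -> slot 10
Insert 28: h=6 -> slot 6
Insert 35: h=2 -> slot 2
Insert 85: h=8 -> slot 8
Insert 18: h=7 -> slot 7
Insert 36: h=3 -> slot 3
Insert 86: h=9 -> slot 9

Table: [None, None, 35, 36, None, None, 28, 18, 85, 86, 10]


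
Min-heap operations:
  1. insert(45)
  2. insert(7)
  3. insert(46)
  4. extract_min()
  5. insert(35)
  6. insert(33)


insert(45) -> [45]
insert(7) -> [7, 45]
insert(46) -> [7, 45, 46]
extract_min()->7, [45, 46]
insert(35) -> [35, 46, 45]
insert(33) -> [33, 35, 45, 46]

Final heap: [33, 35, 45, 46]


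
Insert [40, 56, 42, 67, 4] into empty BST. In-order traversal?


Insert 40: root
Insert 56: R from 40
Insert 42: R from 40 -> L from 56
Insert 67: R from 40 -> R from 56
Insert 4: L from 40

In-order: [4, 40, 42, 56, 67]


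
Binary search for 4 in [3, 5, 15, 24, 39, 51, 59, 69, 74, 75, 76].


Step 1: lo=0, hi=10, mid=5, val=51
Step 2: lo=0, hi=4, mid=2, val=15
Step 3: lo=0, hi=1, mid=0, val=3
Step 4: lo=1, hi=1, mid=1, val=5

Not found


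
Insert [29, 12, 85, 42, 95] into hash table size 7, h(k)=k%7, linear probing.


Insert 29: h=1 -> slot 1
Insert 12: h=5 -> slot 5
Insert 85: h=1, 1 probes -> slot 2
Insert 42: h=0 -> slot 0
Insert 95: h=4 -> slot 4

Table: [42, 29, 85, None, 95, 12, None]


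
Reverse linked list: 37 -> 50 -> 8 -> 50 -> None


Step 1: curr=37, set curr.next=prev(None) | reversed so far: 37
Step 2: curr=50, set curr.next=prev(37) | reversed so far: 50 -> 37
Step 3: curr=8, set curr.next=prev(50) | reversed so far: 8 -> 50 -> 37
Step 4: curr=50, set curr.next=prev(8) | reversed so far: 50 -> 8 -> 50 -> 37

50 -> 8 -> 50 -> 37 -> None


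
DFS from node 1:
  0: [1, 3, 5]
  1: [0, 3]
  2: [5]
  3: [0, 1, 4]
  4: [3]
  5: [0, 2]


Visit 1, push [3, 0]
Visit 0, push [5, 3]
Visit 3, push [4]
Visit 4, push []
Visit 5, push [2]
Visit 2, push []

DFS order: [1, 0, 3, 4, 5, 2]


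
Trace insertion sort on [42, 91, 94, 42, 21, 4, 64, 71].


Initial: [42, 91, 94, 42, 21, 4, 64, 71]
Insert 91: [42, 91, 94, 42, 21, 4, 64, 71]
Insert 94: [42, 91, 94, 42, 21, 4, 64, 71]
Insert 42: [42, 42, 91, 94, 21, 4, 64, 71]
Insert 21: [21, 42, 42, 91, 94, 4, 64, 71]
Insert 4: [4, 21, 42, 42, 91, 94, 64, 71]
Insert 64: [4, 21, 42, 42, 64, 91, 94, 71]
Insert 71: [4, 21, 42, 42, 64, 71, 91, 94]

Sorted: [4, 21, 42, 42, 64, 71, 91, 94]


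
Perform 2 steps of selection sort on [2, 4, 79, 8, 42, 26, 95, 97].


Initial: [2, 4, 79, 8, 42, 26, 95, 97]
Step 1: min=2 at 0
  Swap: [2, 4, 79, 8, 42, 26, 95, 97]
Step 2: min=4 at 1
  Swap: [2, 4, 79, 8, 42, 26, 95, 97]

After 2 steps: [2, 4, 79, 8, 42, 26, 95, 97]


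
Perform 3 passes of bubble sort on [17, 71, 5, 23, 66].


Initial: [17, 71, 5, 23, 66]
Pass 1: [17, 5, 23, 66, 71] (3 swaps)
Pass 2: [5, 17, 23, 66, 71] (1 swaps)
Pass 3: [5, 17, 23, 66, 71] (0 swaps)

After 3 passes: [5, 17, 23, 66, 71]


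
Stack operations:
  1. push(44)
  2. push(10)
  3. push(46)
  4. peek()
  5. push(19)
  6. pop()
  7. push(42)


push(44) -> [44]
push(10) -> [44, 10]
push(46) -> [44, 10, 46]
peek()->46
push(19) -> [44, 10, 46, 19]
pop()->19, [44, 10, 46]
push(42) -> [44, 10, 46, 42]

Final stack: [44, 10, 46, 42]


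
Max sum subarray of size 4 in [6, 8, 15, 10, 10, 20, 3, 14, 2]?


[0:4]: 39
[1:5]: 43
[2:6]: 55
[3:7]: 43
[4:8]: 47
[5:9]: 39

Max: 55 at [2:6]


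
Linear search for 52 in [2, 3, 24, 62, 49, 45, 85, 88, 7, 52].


i=0: 2!=52
i=1: 3!=52
i=2: 24!=52
i=3: 62!=52
i=4: 49!=52
i=5: 45!=52
i=6: 85!=52
i=7: 88!=52
i=8: 7!=52
i=9: 52==52 found!

Found at 9, 10 comps


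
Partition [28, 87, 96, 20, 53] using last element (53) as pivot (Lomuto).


Pivot: 53
  28 <= 53: advance i (no swap)
  20 <= 53: swap -> [28, 20, 96, 87, 53]
Place pivot at 2: [28, 20, 53, 87, 96]

Partitioned: [28, 20, 53, 87, 96]


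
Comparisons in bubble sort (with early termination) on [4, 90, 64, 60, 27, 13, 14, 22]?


Algorithm: bubble sort (with early termination)
Input: [4, 90, 64, 60, 27, 13, 14, 22]
Sorted: [4, 13, 14, 22, 27, 60, 64, 90]

25


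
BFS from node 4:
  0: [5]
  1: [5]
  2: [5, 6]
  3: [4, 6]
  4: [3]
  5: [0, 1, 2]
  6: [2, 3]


Visit 4, enqueue [3]
Visit 3, enqueue [6]
Visit 6, enqueue [2]
Visit 2, enqueue [5]
Visit 5, enqueue [0, 1]
Visit 0, enqueue []
Visit 1, enqueue []

BFS order: [4, 3, 6, 2, 5, 0, 1]


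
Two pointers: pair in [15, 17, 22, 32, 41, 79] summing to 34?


lo=0(15)+hi=5(79)=94
lo=0(15)+hi=4(41)=56
lo=0(15)+hi=3(32)=47
lo=0(15)+hi=2(22)=37
lo=0(15)+hi=1(17)=32

No pair found


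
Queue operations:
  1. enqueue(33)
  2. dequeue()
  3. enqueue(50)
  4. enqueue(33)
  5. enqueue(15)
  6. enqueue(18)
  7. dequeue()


enqueue(33) -> [33]
dequeue()->33, []
enqueue(50) -> [50]
enqueue(33) -> [50, 33]
enqueue(15) -> [50, 33, 15]
enqueue(18) -> [50, 33, 15, 18]
dequeue()->50, [33, 15, 18]

Final queue: [33, 15, 18]


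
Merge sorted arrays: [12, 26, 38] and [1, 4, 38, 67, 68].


Take 1 from B
Take 4 from B
Take 12 from A
Take 26 from A
Take 38 from A

Merged: [1, 4, 12, 26, 38, 38, 67, 68]


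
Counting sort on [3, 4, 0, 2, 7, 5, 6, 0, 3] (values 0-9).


Input: [3, 4, 0, 2, 7, 5, 6, 0, 3]
Counts: [2, 0, 1, 2, 1, 1, 1, 1, 0, 0]

Sorted: [0, 0, 2, 3, 3, 4, 5, 6, 7]


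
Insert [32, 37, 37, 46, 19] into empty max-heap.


Insert 32: [32]
Insert 37: [37, 32]
Insert 37: [37, 32, 37]
Insert 46: [46, 37, 37, 32]
Insert 19: [46, 37, 37, 32, 19]

Final heap: [46, 37, 37, 32, 19]


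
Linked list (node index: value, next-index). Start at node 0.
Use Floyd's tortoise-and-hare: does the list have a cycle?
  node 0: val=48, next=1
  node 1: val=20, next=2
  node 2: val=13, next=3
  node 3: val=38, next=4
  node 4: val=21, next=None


Floyd's tortoise (slow, +1) and hare (fast, +2):
  init: slow=0, fast=0
  step 1: slow=1, fast=2
  step 2: slow=2, fast=4
  step 3: fast -> None, no cycle

Cycle: no


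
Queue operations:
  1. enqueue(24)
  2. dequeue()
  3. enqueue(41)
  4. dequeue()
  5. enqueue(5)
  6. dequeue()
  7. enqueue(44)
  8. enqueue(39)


enqueue(24) -> [24]
dequeue()->24, []
enqueue(41) -> [41]
dequeue()->41, []
enqueue(5) -> [5]
dequeue()->5, []
enqueue(44) -> [44]
enqueue(39) -> [44, 39]

Final queue: [44, 39]
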